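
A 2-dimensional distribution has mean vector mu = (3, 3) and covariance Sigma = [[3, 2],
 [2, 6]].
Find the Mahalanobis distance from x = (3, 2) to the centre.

Step 1 — centre the observation: (x - mu) = (0, -1).

Step 2 — invert Sigma. det(Sigma) = 3·6 - (2)² = 14.
  Sigma^{-1} = (1/det) · [[d, -b], [-b, a]] = [[0.4286, -0.1429],
 [-0.1429, 0.2143]].

Step 3 — form the quadratic (x - mu)^T · Sigma^{-1} · (x - mu):
  Sigma^{-1} · (x - mu) = (0.1429, -0.2143).
  (x - mu)^T · [Sigma^{-1} · (x - mu)] = (0)·(0.1429) + (-1)·(-0.2143) = 0.2143.

Step 4 — take square root: d = √(0.2143) ≈ 0.4629.

d(x, mu) = √(0.2143) ≈ 0.4629


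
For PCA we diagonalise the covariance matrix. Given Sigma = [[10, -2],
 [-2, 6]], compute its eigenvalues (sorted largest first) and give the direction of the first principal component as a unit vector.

Step 1 — characteristic polynomial of 2×2 Sigma:
  det(Sigma - λI) = λ² - trace · λ + det = 0.
  trace = 10 + 6 = 16, det = 10·6 - (-2)² = 56.
Step 2 — discriminant:
  Δ = trace² - 4·det = 256 - 224 = 32.
Step 3 — eigenvalues:
  λ = (trace ± √Δ)/2 = (16 ± 5.6569)/2,
  λ_1 = 10.8284,  λ_2 = 5.1716.

Step 4 — unit eigenvector for λ_1: solve (Sigma - λ_1 I)v = 0. First row:
  (10 - 10.8284)·v_x + (-2)·v_y = 0, i.e. (-0.8284)·v_x + (-2)·v_y = 0,
  so v ∝ (b, λ_1 - a) = (-2, 0.8284); multiply by -1 so the first entry is positive: u = (2, -0.8284).
  ||u|| = √((2)² + (-0.8284)²) = √(4.6863) ≈ 2.1648,
  v_1 = u/||u|| ≈ (0.9239, -0.3827) (||v_1|| = 1).

λ_1 = 10.8284,  λ_2 = 5.1716;  v_1 ≈ (0.9239, -0.3827)


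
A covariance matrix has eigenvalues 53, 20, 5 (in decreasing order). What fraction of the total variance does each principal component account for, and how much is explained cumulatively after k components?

Step 1 — total variance = trace(Sigma) = Σ λ_i = 53 + 20 + 5 = 78.

Step 2 — fraction explained by component i = λ_i / Σ λ:
  PC1: 53/78 = 0.6795
  PC2: 20/78 = 0.2564
  PC3: 5/78 = 0.0641

Step 3 — cumulative fraction after k components = (λ_1 + ... + λ_k) / Σ λ:
  k = 1: 53/78 = 0.6795
  k = 2: (53 + 20)/78 = 73/78 = 0.9359
  k = 3: (53 + 20 + 5)/78 = 78/78 = 1

Summary (fraction, with percent):

explained: PC1 0.6795 (67.95%), PC2 0.2564 (25.64%), PC3 0.0641 (6.41%);  cumulative: 0.6795, 0.9359, 1


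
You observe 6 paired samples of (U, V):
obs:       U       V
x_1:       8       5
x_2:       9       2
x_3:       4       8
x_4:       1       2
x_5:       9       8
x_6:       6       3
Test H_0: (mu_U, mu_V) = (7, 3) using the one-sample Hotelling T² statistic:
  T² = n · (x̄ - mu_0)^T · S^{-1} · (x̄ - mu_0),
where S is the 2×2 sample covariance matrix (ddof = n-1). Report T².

Step 1 — sample mean vector:
  mean(U) = (8 + 9 + 4 + 1 + 9 + 6) / 6 = 37/6 = 6.1667
  mean(V) = (5 + 2 + 8 + 2 + 8 + 3) / 6 = 28/6 = 4.6667
  x̄ = (6.1667, 4.6667),  deviation x̄ - mu_0 = (6.1667, 4.6667) - (7, 3) = (-0.8333, 1.6667).

Step 2 — sample covariance matrix, S[i,j] = (1/(n-1)) · Σ_k (x_{k,i} - mean_i) · (x_{k,j} - mean_j), divisor n-1 = 5:
  S[U,U] = ((1.8333)·(1.8333) + (2.8333)·(2.8333) + (-2.1667)·(-2.1667) + (-5.1667)·(-5.1667) + (2.8333)·(2.8333) + (-0.1667)·(-0.1667)) / 5 = 50.8333/5 = 10.1667
  S[U,V] = ((1.8333)·(0.3333) + (2.8333)·(-2.6667) + (-2.1667)·(3.3333) + (-5.1667)·(-2.6667) + (2.8333)·(3.3333) + (-0.1667)·(-1.6667)) / 5 = 9.3333/5 = 1.8667
  S[V,V] = ((0.3333)·(0.3333) + (-2.6667)·(-2.6667) + (3.3333)·(3.3333) + (-2.6667)·(-2.6667) + (3.3333)·(3.3333) + (-1.6667)·(-1.6667)) / 5 = 39.3333/5 = 7.8667
  S = [[10.1667, 1.8667],
 [1.8667, 7.8667]].

Step 3 — invert S. det(S) = 10.1667·7.8667 - (1.8667)² = 76.4933.
  S^{-1} = (1/det) · [[d, -b], [-b, a]] = [[0.1028, -0.0244],
 [-0.0244, 0.1329]].

Step 4 — quadratic form (x̄ - mu_0)^T · S^{-1} · (x̄ - mu_0):
  S^{-1} · (x̄ - mu_0) = (-0.1264, 0.2419),
  (x̄ - mu_0)^T · [...] = (-0.8333)·(-0.1264) + (1.6667)·(0.2419) = 0.5084.

Step 5 — scale by n: T² = 6 · 0.5084 = 3.0504.

T² ≈ 3.0504


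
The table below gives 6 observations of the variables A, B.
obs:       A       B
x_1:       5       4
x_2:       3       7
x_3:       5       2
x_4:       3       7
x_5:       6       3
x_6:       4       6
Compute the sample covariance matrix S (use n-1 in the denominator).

Step 1 — column means:
  mean(A) = (5 + 3 + 5 + 3 + 6 + 4) / 6 = 26/6 = 4.3333
  mean(B) = (4 + 7 + 2 + 7 + 3 + 6) / 6 = 29/6 = 4.8333

Step 2 — sample covariance S[i,j] = (1/(n-1)) · Σ_k (x_{k,i} - mean_i) · (x_{k,j} - mean_j), with n-1 = 5.
  S[A,A] = ((0.6667)·(0.6667) + (-1.3333)·(-1.3333) + (0.6667)·(0.6667) + (-1.3333)·(-1.3333) + (1.6667)·(1.6667) + (-0.3333)·(-0.3333)) / 5 = 7.3333/5 = 1.4667
  S[A,B] = ((0.6667)·(-0.8333) + (-1.3333)·(2.1667) + (0.6667)·(-2.8333) + (-1.3333)·(2.1667) + (1.6667)·(-1.8333) + (-0.3333)·(1.1667)) / 5 = -11.6667/5 = -2.3333
  S[B,B] = ((-0.8333)·(-0.8333) + (2.1667)·(2.1667) + (-2.8333)·(-2.8333) + (2.1667)·(2.1667) + (-1.8333)·(-1.8333) + (1.1667)·(1.1667)) / 5 = 22.8333/5 = 4.5667

S is symmetric (S[j,i] = S[i,j]). Assembling:

S = [[1.4667, -2.3333],
 [-2.3333, 4.5667]]


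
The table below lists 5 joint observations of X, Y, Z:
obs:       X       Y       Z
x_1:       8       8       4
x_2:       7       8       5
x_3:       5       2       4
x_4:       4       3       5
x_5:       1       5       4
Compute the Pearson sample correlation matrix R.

Step 1 — column means:
  mean(X) = (8 + 7 + 5 + 4 + 1) / 5 = 25/5 = 5
  mean(Y) = (8 + 8 + 2 + 3 + 5) / 5 = 26/5 = 5.2
  mean(Z) = (4 + 5 + 4 + 5 + 4) / 5 = 22/5 = 4.4

Step 2 — sample variances and covariances s[i,j] = (1/(n-1)) · Σ_k (x_{k,i} - mean_i) · (x_{k,j} - mean_j), with n-1 = 4:
  s[X,X] = ((3)·(3) + (2)·(2) + (0)·(0) + (-1)·(-1) + (-4)·(-4)) / 4 = 30/4 = 7.5
  s[X,Y] = ((3)·(2.8) + (2)·(2.8) + (0)·(-3.2) + (-1)·(-2.2) + (-4)·(-0.2)) / 4 = 17/4 = 4.25
  s[X,Z] = ((3)·(-0.4) + (2)·(0.6) + (0)·(-0.4) + (-1)·(0.6) + (-4)·(-0.4)) / 4 = 1/4 = 0.25
  s[Y,Y] = ((2.8)·(2.8) + (2.8)·(2.8) + (-3.2)·(-3.2) + (-2.2)·(-2.2) + (-0.2)·(-0.2)) / 4 = 30.8/4 = 7.7
  s[Y,Z] = ((2.8)·(-0.4) + (2.8)·(0.6) + (-3.2)·(-0.4) + (-2.2)·(0.6) + (-0.2)·(-0.4)) / 4 = 0.6/4 = 0.15
  s[Z,Z] = ((-0.4)·(-0.4) + (0.6)·(0.6) + (-0.4)·(-0.4) + (0.6)·(0.6) + (-0.4)·(-0.4)) / 4 = 1.2/4 = 0.3
  Sample standard deviations s_i = √(s[i,i]):
  s(X) = √(7.5) = 2.7386
  s(Y) = √(7.7) = 2.7749
  s(Z) = √(0.3) = 0.5477

Step 3 — r_{ij} = s_{ij} / (s_i · s_j):
  r[X,X] = 1 (diagonal).
  r[X,Y] = 4.25 / (2.7386 · 2.7749) = 4.25 / 7.5993 = 0.5593
  r[X,Z] = 0.25 / (2.7386 · 0.5477) = 0.25 / 1.5 = 0.1667
  r[Y,Y] = 1 (diagonal).
  r[Y,Z] = 0.15 / (2.7749 · 0.5477) = 0.15 / 1.5199 = 0.0987
  r[Z,Z] = 1 (diagonal).

R is symmetric with unit diagonal. Assembling:

R = [[1, 0.5593, 0.1667],
 [0.5593, 1, 0.0987],
 [0.1667, 0.0987, 1]]


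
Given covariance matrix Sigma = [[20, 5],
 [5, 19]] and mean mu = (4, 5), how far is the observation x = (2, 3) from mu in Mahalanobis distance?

Step 1 — centre the observation: (x - mu) = (-2, -2).

Step 2 — invert Sigma. det(Sigma) = 20·19 - (5)² = 355.
  Sigma^{-1} = (1/det) · [[d, -b], [-b, a]] = [[0.0535, -0.0141],
 [-0.0141, 0.0563]].

Step 3 — form the quadratic (x - mu)^T · Sigma^{-1} · (x - mu):
  Sigma^{-1} · (x - mu) = (-0.0789, -0.0845).
  (x - mu)^T · [Sigma^{-1} · (x - mu)] = (-2)·(-0.0789) + (-2)·(-0.0845) = 0.3268.

Step 4 — take square root: d = √(0.3268) ≈ 0.5716.

d(x, mu) = √(0.3268) ≈ 0.5716


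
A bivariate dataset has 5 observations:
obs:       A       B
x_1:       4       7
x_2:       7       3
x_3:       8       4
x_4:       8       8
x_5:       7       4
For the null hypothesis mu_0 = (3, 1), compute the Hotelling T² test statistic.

Step 1 — sample mean vector:
  mean(A) = (4 + 7 + 8 + 8 + 7) / 5 = 34/5 = 6.8
  mean(B) = (7 + 3 + 4 + 8 + 4) / 5 = 26/5 = 5.2
  x̄ = (6.8, 5.2),  deviation x̄ - mu_0 = (6.8, 5.2) - (3, 1) = (3.8, 4.2).

Step 2 — sample covariance matrix, S[i,j] = (1/(n-1)) · Σ_k (x_{k,i} - mean_i) · (x_{k,j} - mean_j), divisor n-1 = 4:
  S[A,A] = ((-2.8)·(-2.8) + (0.2)·(0.2) + (1.2)·(1.2) + (1.2)·(1.2) + (0.2)·(0.2)) / 4 = 10.8/4 = 2.7
  S[A,B] = ((-2.8)·(1.8) + (0.2)·(-2.2) + (1.2)·(-1.2) + (1.2)·(2.8) + (0.2)·(-1.2)) / 4 = -3.8/4 = -0.95
  S[B,B] = ((1.8)·(1.8) + (-2.2)·(-2.2) + (-1.2)·(-1.2) + (2.8)·(2.8) + (-1.2)·(-1.2)) / 4 = 18.8/4 = 4.7
  S = [[2.7, -0.95],
 [-0.95, 4.7]].

Step 3 — invert S. det(S) = 2.7·4.7 - (-0.95)² = 11.7875.
  S^{-1} = (1/det) · [[d, -b], [-b, a]] = [[0.3987, 0.0806],
 [0.0806, 0.2291]].

Step 4 — quadratic form (x̄ - mu_0)^T · S^{-1} · (x̄ - mu_0):
  S^{-1} · (x̄ - mu_0) = (1.8537, 1.2683),
  (x̄ - mu_0)^T · [...] = (3.8)·(1.8537) + (4.2)·(1.2683) = 12.3707.

Step 5 — scale by n: T² = 5 · 12.3707 = 61.8537.

T² ≈ 61.8537


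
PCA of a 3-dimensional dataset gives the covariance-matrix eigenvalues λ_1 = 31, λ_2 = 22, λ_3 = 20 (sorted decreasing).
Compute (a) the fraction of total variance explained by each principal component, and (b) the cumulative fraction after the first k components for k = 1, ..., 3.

Step 1 — total variance = trace(Sigma) = Σ λ_i = 31 + 22 + 20 = 73.

Step 2 — fraction explained by component i = λ_i / Σ λ:
  PC1: 31/73 = 0.4247
  PC2: 22/73 = 0.3014
  PC3: 20/73 = 0.274

Step 3 — cumulative fraction after k components = (λ_1 + ... + λ_k) / Σ λ:
  k = 1: 31/73 = 0.4247
  k = 2: (31 + 22)/73 = 53/73 = 0.726
  k = 3: (31 + 22 + 20)/73 = 73/73 = 1

Summary (fraction, with percent):

explained: PC1 0.4247 (42.47%), PC2 0.3014 (30.14%), PC3 0.274 (27.4%);  cumulative: 0.4247, 0.726, 1


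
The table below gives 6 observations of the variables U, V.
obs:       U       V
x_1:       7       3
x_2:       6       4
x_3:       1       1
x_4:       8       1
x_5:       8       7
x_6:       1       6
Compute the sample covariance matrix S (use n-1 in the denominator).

Step 1 — column means:
  mean(U) = (7 + 6 + 1 + 8 + 8 + 1) / 6 = 31/6 = 5.1667
  mean(V) = (3 + 4 + 1 + 1 + 7 + 6) / 6 = 22/6 = 3.6667

Step 2 — sample covariance S[i,j] = (1/(n-1)) · Σ_k (x_{k,i} - mean_i) · (x_{k,j} - mean_j), with n-1 = 5.
  S[U,U] = ((1.8333)·(1.8333) + (0.8333)·(0.8333) + (-4.1667)·(-4.1667) + (2.8333)·(2.8333) + (2.8333)·(2.8333) + (-4.1667)·(-4.1667)) / 5 = 54.8333/5 = 10.9667
  S[U,V] = ((1.8333)·(-0.6667) + (0.8333)·(0.3333) + (-4.1667)·(-2.6667) + (2.8333)·(-2.6667) + (2.8333)·(3.3333) + (-4.1667)·(2.3333)) / 5 = 2.3333/5 = 0.4667
  S[V,V] = ((-0.6667)·(-0.6667) + (0.3333)·(0.3333) + (-2.6667)·(-2.6667) + (-2.6667)·(-2.6667) + (3.3333)·(3.3333) + (2.3333)·(2.3333)) / 5 = 31.3333/5 = 6.2667

S is symmetric (S[j,i] = S[i,j]). Assembling:

S = [[10.9667, 0.4667],
 [0.4667, 6.2667]]


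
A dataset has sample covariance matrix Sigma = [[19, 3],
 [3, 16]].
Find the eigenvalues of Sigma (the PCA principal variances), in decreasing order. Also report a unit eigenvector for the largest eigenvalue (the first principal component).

Step 1 — characteristic polynomial of 2×2 Sigma:
  det(Sigma - λI) = λ² - trace · λ + det = 0.
  trace = 19 + 16 = 35, det = 19·16 - (3)² = 295.
Step 2 — discriminant:
  Δ = trace² - 4·det = 1225 - 1180 = 45.
Step 3 — eigenvalues:
  λ = (trace ± √Δ)/2 = (35 ± 6.7082)/2,
  λ_1 = 20.8541,  λ_2 = 14.1459.

Step 4 — unit eigenvector for λ_1: solve (Sigma - λ_1 I)v = 0. First row:
  (19 - 20.8541)·v_x + (3)·v_y = 0, i.e. (-1.8541)·v_x + (3)·v_y = 0,
  so v ∝ (b, λ_1 - a) = (3, 1.8541) = u.
  ||u|| = √((3)² + (1.8541)²) = √(12.4377) ≈ 3.5267,
  v_1 = u/||u|| ≈ (0.8507, 0.5257) (||v_1|| = 1).

λ_1 = 20.8541,  λ_2 = 14.1459;  v_1 ≈ (0.8507, 0.5257)


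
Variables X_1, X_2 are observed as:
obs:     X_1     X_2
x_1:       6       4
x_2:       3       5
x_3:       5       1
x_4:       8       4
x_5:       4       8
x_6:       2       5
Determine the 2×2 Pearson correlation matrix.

Step 1 — column means:
  mean(X_1) = (6 + 3 + 5 + 8 + 4 + 2) / 6 = 28/6 = 4.6667
  mean(X_2) = (4 + 5 + 1 + 4 + 8 + 5) / 6 = 27/6 = 4.5

Step 2 — sample variances and covariances s[i,j] = (1/(n-1)) · Σ_k (x_{k,i} - mean_i) · (x_{k,j} - mean_j), with n-1 = 5:
  s[X_1,X_1] = ((1.3333)·(1.3333) + (-1.6667)·(-1.6667) + (0.3333)·(0.3333) + (3.3333)·(3.3333) + (-0.6667)·(-0.6667) + (-2.6667)·(-2.6667)) / 5 = 23.3333/5 = 4.6667
  s[X_1,X_2] = ((1.3333)·(-0.5) + (-1.6667)·(0.5) + (0.3333)·(-3.5) + (3.3333)·(-0.5) + (-0.6667)·(3.5) + (-2.6667)·(0.5)) / 5 = -8/5 = -1.6
  s[X_2,X_2] = ((-0.5)·(-0.5) + (0.5)·(0.5) + (-3.5)·(-3.5) + (-0.5)·(-0.5) + (3.5)·(3.5) + (0.5)·(0.5)) / 5 = 25.5/5 = 5.1
  Sample standard deviations s_i = √(s[i,i]):
  s(X_1) = √(4.6667) = 2.1602
  s(X_2) = √(5.1) = 2.2583

Step 3 — r_{ij} = s_{ij} / (s_i · s_j):
  r[X_1,X_1] = 1 (diagonal).
  r[X_1,X_2] = -1.6 / (2.1602 · 2.2583) = -1.6 / 4.8785 = -0.328
  r[X_2,X_2] = 1 (diagonal).

R is symmetric with unit diagonal. Assembling:

R = [[1, -0.328],
 [-0.328, 1]]


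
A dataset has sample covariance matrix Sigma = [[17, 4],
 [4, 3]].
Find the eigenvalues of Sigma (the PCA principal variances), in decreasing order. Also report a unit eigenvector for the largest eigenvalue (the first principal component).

Step 1 — characteristic polynomial of 2×2 Sigma:
  det(Sigma - λI) = λ² - trace · λ + det = 0.
  trace = 17 + 3 = 20, det = 17·3 - (4)² = 35.
Step 2 — discriminant:
  Δ = trace² - 4·det = 400 - 140 = 260.
Step 3 — eigenvalues:
  λ = (trace ± √Δ)/2 = (20 ± 16.1245)/2,
  λ_1 = 18.0623,  λ_2 = 1.9377.

Step 4 — unit eigenvector for λ_1: solve (Sigma - λ_1 I)v = 0. First row:
  (17 - 18.0623)·v_x + (4)·v_y = 0, i.e. (-1.0623)·v_x + (4)·v_y = 0,
  so v ∝ (b, λ_1 - a) = (4, 1.0623) = u.
  ||u|| = √((4)² + (1.0623)²) = √(17.1284) ≈ 4.1386,
  v_1 = u/||u|| ≈ (0.9665, 0.2567) (||v_1|| = 1).

λ_1 = 18.0623,  λ_2 = 1.9377;  v_1 ≈ (0.9665, 0.2567)


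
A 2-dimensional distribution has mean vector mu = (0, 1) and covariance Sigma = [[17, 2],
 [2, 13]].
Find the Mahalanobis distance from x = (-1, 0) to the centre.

Step 1 — centre the observation: (x - mu) = (-1, -1).

Step 2 — invert Sigma. det(Sigma) = 17·13 - (2)² = 217.
  Sigma^{-1} = (1/det) · [[d, -b], [-b, a]] = [[0.0599, -0.0092],
 [-0.0092, 0.0783]].

Step 3 — form the quadratic (x - mu)^T · Sigma^{-1} · (x - mu):
  Sigma^{-1} · (x - mu) = (-0.0507, -0.0691).
  (x - mu)^T · [Sigma^{-1} · (x - mu)] = (-1)·(-0.0507) + (-1)·(-0.0691) = 0.1198.

Step 4 — take square root: d = √(0.1198) ≈ 0.3461.

d(x, mu) = √(0.1198) ≈ 0.3461


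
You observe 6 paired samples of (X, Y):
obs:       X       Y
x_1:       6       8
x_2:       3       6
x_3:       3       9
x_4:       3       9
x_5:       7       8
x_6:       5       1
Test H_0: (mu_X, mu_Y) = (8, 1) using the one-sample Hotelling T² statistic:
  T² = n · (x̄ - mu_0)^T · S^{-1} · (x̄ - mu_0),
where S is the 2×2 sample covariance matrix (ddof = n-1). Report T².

Step 1 — sample mean vector:
  mean(X) = (6 + 3 + 3 + 3 + 7 + 5) / 6 = 27/6 = 4.5
  mean(Y) = (8 + 6 + 9 + 9 + 8 + 1) / 6 = 41/6 = 6.8333
  x̄ = (4.5, 6.8333),  deviation x̄ - mu_0 = (4.5, 6.8333) - (8, 1) = (-3.5, 5.8333).

Step 2 — sample covariance matrix, S[i,j] = (1/(n-1)) · Σ_k (x_{k,i} - mean_i) · (x_{k,j} - mean_j), divisor n-1 = 5:
  S[X,X] = ((1.5)·(1.5) + (-1.5)·(-1.5) + (-1.5)·(-1.5) + (-1.5)·(-1.5) + (2.5)·(2.5) + (0.5)·(0.5)) / 5 = 15.5/5 = 3.1
  S[X,Y] = ((1.5)·(1.1667) + (-1.5)·(-0.8333) + (-1.5)·(2.1667) + (-1.5)·(2.1667) + (2.5)·(1.1667) + (0.5)·(-5.8333)) / 5 = -3.5/5 = -0.7
  S[Y,Y] = ((1.1667)·(1.1667) + (-0.8333)·(-0.8333) + (2.1667)·(2.1667) + (2.1667)·(2.1667) + (1.1667)·(1.1667) + (-5.8333)·(-5.8333)) / 5 = 46.8333/5 = 9.3667
  S = [[3.1, -0.7],
 [-0.7, 9.3667]].

Step 3 — invert S. det(S) = 3.1·9.3667 - (-0.7)² = 28.5467.
  S^{-1} = (1/det) · [[d, -b], [-b, a]] = [[0.3281, 0.0245],
 [0.0245, 0.1086]].

Step 4 — quadratic form (x̄ - mu_0)^T · S^{-1} · (x̄ - mu_0):
  S^{-1} · (x̄ - mu_0) = (-1.0054, 0.5476),
  (x̄ - mu_0)^T · [...] = (-3.5)·(-1.0054) + (5.8333)·(0.5476) = 6.7134.

Step 5 — scale by n: T² = 6 · 6.7134 = 40.2802.

T² ≈ 40.2802


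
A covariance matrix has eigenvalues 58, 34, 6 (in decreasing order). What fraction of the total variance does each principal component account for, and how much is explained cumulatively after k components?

Step 1 — total variance = trace(Sigma) = Σ λ_i = 58 + 34 + 6 = 98.

Step 2 — fraction explained by component i = λ_i / Σ λ:
  PC1: 58/98 = 0.5918
  PC2: 34/98 = 0.3469
  PC3: 6/98 = 0.0612

Step 3 — cumulative fraction after k components = (λ_1 + ... + λ_k) / Σ λ:
  k = 1: 58/98 = 0.5918
  k = 2: (58 + 34)/98 = 92/98 = 0.9388
  k = 3: (58 + 34 + 6)/98 = 98/98 = 1

Summary (fraction, with percent):

explained: PC1 0.5918 (59.18%), PC2 0.3469 (34.69%), PC3 0.0612 (6.12%);  cumulative: 0.5918, 0.9388, 1


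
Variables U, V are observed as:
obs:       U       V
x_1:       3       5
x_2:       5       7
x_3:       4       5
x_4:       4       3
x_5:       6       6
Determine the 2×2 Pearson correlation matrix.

Step 1 — column means:
  mean(U) = (3 + 5 + 4 + 4 + 6) / 5 = 22/5 = 4.4
  mean(V) = (5 + 7 + 5 + 3 + 6) / 5 = 26/5 = 5.2

Step 2 — sample variances and covariances s[i,j] = (1/(n-1)) · Σ_k (x_{k,i} - mean_i) · (x_{k,j} - mean_j), with n-1 = 4:
  s[U,U] = ((-1.4)·(-1.4) + (0.6)·(0.6) + (-0.4)·(-0.4) + (-0.4)·(-0.4) + (1.6)·(1.6)) / 4 = 5.2/4 = 1.3
  s[U,V] = ((-1.4)·(-0.2) + (0.6)·(1.8) + (-0.4)·(-0.2) + (-0.4)·(-2.2) + (1.6)·(0.8)) / 4 = 3.6/4 = 0.9
  s[V,V] = ((-0.2)·(-0.2) + (1.8)·(1.8) + (-0.2)·(-0.2) + (-2.2)·(-2.2) + (0.8)·(0.8)) / 4 = 8.8/4 = 2.2
  Sample standard deviations s_i = √(s[i,i]):
  s(U) = √(1.3) = 1.1402
  s(V) = √(2.2) = 1.4832

Step 3 — r_{ij} = s_{ij} / (s_i · s_j):
  r[U,U] = 1 (diagonal).
  r[U,V] = 0.9 / (1.1402 · 1.4832) = 0.9 / 1.6912 = 0.5322
  r[V,V] = 1 (diagonal).

R is symmetric with unit diagonal. Assembling:

R = [[1, 0.5322],
 [0.5322, 1]]


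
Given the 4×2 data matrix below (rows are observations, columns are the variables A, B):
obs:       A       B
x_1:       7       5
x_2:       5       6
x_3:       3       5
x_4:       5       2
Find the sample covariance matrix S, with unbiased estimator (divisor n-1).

Step 1 — column means:
  mean(A) = (7 + 5 + 3 + 5) / 4 = 20/4 = 5
  mean(B) = (5 + 6 + 5 + 2) / 4 = 18/4 = 4.5

Step 2 — sample covariance S[i,j] = (1/(n-1)) · Σ_k (x_{k,i} - mean_i) · (x_{k,j} - mean_j), with n-1 = 3.
  S[A,A] = ((2)·(2) + (0)·(0) + (-2)·(-2) + (0)·(0)) / 3 = 8/3 = 2.6667
  S[A,B] = ((2)·(0.5) + (0)·(1.5) + (-2)·(0.5) + (0)·(-2.5)) / 3 = 0/3 = 0
  S[B,B] = ((0.5)·(0.5) + (1.5)·(1.5) + (0.5)·(0.5) + (-2.5)·(-2.5)) / 3 = 9/3 = 3

S is symmetric (S[j,i] = S[i,j]). Assembling:

S = [[2.6667, 0],
 [0, 3]]


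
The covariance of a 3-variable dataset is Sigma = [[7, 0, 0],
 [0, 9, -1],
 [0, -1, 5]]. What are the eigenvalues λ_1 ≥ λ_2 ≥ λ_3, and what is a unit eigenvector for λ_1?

Step 1 — characteristic polynomial p(λ) = det(λI - Sigma) = λ³ - tr·λ² + c_1·λ - det, where tr = trace, c_1 = sum of the principal 2×2 minors, det = det(Sigma):
  tr = 7 + 9 + 5 = 21,
  c_1 = (7·9 - (0)²) + (7·5 - (0)²) + (9·5 - (-1)²) = 63 + 35 + 44 = 142,
  det = 7·(9·5 - (-1)²) - (0)·((0)·5 - (-1)·(0)) + (0)·((0)·(-1) - 9·(0)) = 7·(44) - (0)·(0) + (0)·(0) = 308.
  So p(λ) = λ³ - 21λ² + 142λ - 308.
Step 2 — look for an integer root (rational root theorem: any rational root is an integer divisor of 308). Testing λ = 7:
  p(7) = 343 - 1029 + 994 - 308 = 0  ✓
  Dividing out (λ - 7): p(λ) = (λ - 7)(λ² - 14λ + 44).
Step 3 — remaining eigenvalues from the quadratic λ² - 14λ + 44 = 0:
  Δ = 14² - 4·44 = 196 - 176 = 20,  λ = (14 ± √20)/2 = (14 ± 4.4721)/2 ≈ 9.2361 or 4.7639.
  Sorted: λ_1 = 9.2361,  λ_2 = 7,  λ_3 = 4.7639  (check: sum = 21 = tr ✓).

Step 4 — unit eigenvector for λ_1 ≈ 9.2361: v spans the null space of (Sigma - λ_1 I), whose rows are
  r_1 = (-2.2361, 0, 0),  r_2 = (0, -0.2361, -1),  r_3 = (0, -1, -4.2361).
  v is orthogonal to every row, so take v ∝ r_1 × r_2 = ((0)·(-1) - (0)·(-0.2361), (0)·(0) - (-2.2361)·(-1), (-2.2361)·(-0.2361) - (0)·(0)) ≈ (0, -2.2361, 0.5279).
  Rescale (multiply by -1 so the first nonzero entry is positive): u = (0, 2.2361, -0.5279).
  ||u|| = √((0)² + (2.2361)² + (-0.5279)²) = √(5.2786) ≈ 2.2975,  v_1 = u/||u|| ≈ (0, 0.9732, -0.2298) (||v_1|| = 1).

λ_1 = 9.2361,  λ_2 = 7,  λ_3 = 4.7639;  v_1 ≈ (0, 0.9732, -0.2298)


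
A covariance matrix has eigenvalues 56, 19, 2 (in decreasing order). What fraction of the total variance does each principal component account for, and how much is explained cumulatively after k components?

Step 1 — total variance = trace(Sigma) = Σ λ_i = 56 + 19 + 2 = 77.

Step 2 — fraction explained by component i = λ_i / Σ λ:
  PC1: 56/77 = 0.7273
  PC2: 19/77 = 0.2468
  PC3: 2/77 = 0.026

Step 3 — cumulative fraction after k components = (λ_1 + ... + λ_k) / Σ λ:
  k = 1: 56/77 = 0.7273
  k = 2: (56 + 19)/77 = 75/77 = 0.974
  k = 3: (56 + 19 + 2)/77 = 77/77 = 1

Summary (fraction, with percent):

explained: PC1 0.7273 (72.73%), PC2 0.2468 (24.68%), PC3 0.026 (2.6%);  cumulative: 0.7273, 0.974, 1


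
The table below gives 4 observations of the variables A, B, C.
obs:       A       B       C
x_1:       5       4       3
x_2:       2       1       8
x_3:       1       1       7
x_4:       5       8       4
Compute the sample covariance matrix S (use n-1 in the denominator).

Step 1 — column means:
  mean(A) = (5 + 2 + 1 + 5) / 4 = 13/4 = 3.25
  mean(B) = (4 + 1 + 1 + 8) / 4 = 14/4 = 3.5
  mean(C) = (3 + 8 + 7 + 4) / 4 = 22/4 = 5.5

Step 2 — sample covariance S[i,j] = (1/(n-1)) · Σ_k (x_{k,i} - mean_i) · (x_{k,j} - mean_j), with n-1 = 3.
  S[A,A] = ((1.75)·(1.75) + (-1.25)·(-1.25) + (-2.25)·(-2.25) + (1.75)·(1.75)) / 3 = 12.75/3 = 4.25
  S[A,B] = ((1.75)·(0.5) + (-1.25)·(-2.5) + (-2.25)·(-2.5) + (1.75)·(4.5)) / 3 = 17.5/3 = 5.8333
  S[A,C] = ((1.75)·(-2.5) + (-1.25)·(2.5) + (-2.25)·(1.5) + (1.75)·(-1.5)) / 3 = -13.5/3 = -4.5
  S[B,B] = ((0.5)·(0.5) + (-2.5)·(-2.5) + (-2.5)·(-2.5) + (4.5)·(4.5)) / 3 = 33/3 = 11
  S[B,C] = ((0.5)·(-2.5) + (-2.5)·(2.5) + (-2.5)·(1.5) + (4.5)·(-1.5)) / 3 = -18/3 = -6
  S[C,C] = ((-2.5)·(-2.5) + (2.5)·(2.5) + (1.5)·(1.5) + (-1.5)·(-1.5)) / 3 = 17/3 = 5.6667

S is symmetric (S[j,i] = S[i,j]). Assembling:

S = [[4.25, 5.8333, -4.5],
 [5.8333, 11, -6],
 [-4.5, -6, 5.6667]]


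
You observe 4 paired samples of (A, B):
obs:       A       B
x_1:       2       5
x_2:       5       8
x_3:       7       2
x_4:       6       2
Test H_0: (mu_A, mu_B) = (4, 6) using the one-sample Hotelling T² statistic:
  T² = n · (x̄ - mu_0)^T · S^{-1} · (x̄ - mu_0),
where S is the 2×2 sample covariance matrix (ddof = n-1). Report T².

Step 1 — sample mean vector:
  mean(A) = (2 + 5 + 7 + 6) / 4 = 20/4 = 5
  mean(B) = (5 + 8 + 2 + 2) / 4 = 17/4 = 4.25
  x̄ = (5, 4.25),  deviation x̄ - mu_0 = (5, 4.25) - (4, 6) = (1, -1.75).

Step 2 — sample covariance matrix, S[i,j] = (1/(n-1)) · Σ_k (x_{k,i} - mean_i) · (x_{k,j} - mean_j), divisor n-1 = 3:
  S[A,A] = ((-3)·(-3) + (0)·(0) + (2)·(2) + (1)·(1)) / 3 = 14/3 = 4.6667
  S[A,B] = ((-3)·(0.75) + (0)·(3.75) + (2)·(-2.25) + (1)·(-2.25)) / 3 = -9/3 = -3
  S[B,B] = ((0.75)·(0.75) + (3.75)·(3.75) + (-2.25)·(-2.25) + (-2.25)·(-2.25)) / 3 = 24.75/3 = 8.25
  S = [[4.6667, -3],
 [-3, 8.25]].

Step 3 — invert S. det(S) = 4.6667·8.25 - (-3)² = 29.5.
  S^{-1} = (1/det) · [[d, -b], [-b, a]] = [[0.2797, 0.1017],
 [0.1017, 0.1582]].

Step 4 — quadratic form (x̄ - mu_0)^T · S^{-1} · (x̄ - mu_0):
  S^{-1} · (x̄ - mu_0) = (0.1017, -0.1751),
  (x̄ - mu_0)^T · [...] = (1)·(0.1017) + (-1.75)·(-0.1751) = 0.4082.

Step 5 — scale by n: T² = 4 · 0.4082 = 1.6328.

T² ≈ 1.6328


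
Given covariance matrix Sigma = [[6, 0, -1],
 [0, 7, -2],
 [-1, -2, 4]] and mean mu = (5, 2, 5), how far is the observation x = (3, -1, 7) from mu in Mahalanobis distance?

Step 1 — centre the observation: (x - mu) = (-2, -3, 2).

Step 2 — invert Sigma (cofactor / det for 3×3, or solve directly):
  Sigma^{-1} = [[0.1752, 0.0146, 0.0511],
 [0.0146, 0.1679, 0.0876],
 [0.0511, 0.0876, 0.3066]].

Step 3 — form the quadratic (x - mu)^T · Sigma^{-1} · (x - mu):
  Sigma^{-1} · (x - mu) = (-0.292, -0.3577, 0.2482).
  (x - mu)^T · [Sigma^{-1} · (x - mu)] = (-2)·(-0.292) + (-3)·(-0.3577) + (2)·(0.2482) = 2.1533.

Step 4 — take square root: d = √(2.1533) ≈ 1.4674.

d(x, mu) = √(2.1533) ≈ 1.4674


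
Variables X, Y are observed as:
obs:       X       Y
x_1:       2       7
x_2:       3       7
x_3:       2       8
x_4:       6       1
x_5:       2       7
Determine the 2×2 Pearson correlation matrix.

Step 1 — column means:
  mean(X) = (2 + 3 + 2 + 6 + 2) / 5 = 15/5 = 3
  mean(Y) = (7 + 7 + 8 + 1 + 7) / 5 = 30/5 = 6

Step 2 — sample variances and covariances s[i,j] = (1/(n-1)) · Σ_k (x_{k,i} - mean_i) · (x_{k,j} - mean_j), with n-1 = 4:
  s[X,X] = ((-1)·(-1) + (0)·(0) + (-1)·(-1) + (3)·(3) + (-1)·(-1)) / 4 = 12/4 = 3
  s[X,Y] = ((-1)·(1) + (0)·(1) + (-1)·(2) + (3)·(-5) + (-1)·(1)) / 4 = -19/4 = -4.75
  s[Y,Y] = ((1)·(1) + (1)·(1) + (2)·(2) + (-5)·(-5) + (1)·(1)) / 4 = 32/4 = 8
  Sample standard deviations s_i = √(s[i,i]):
  s(X) = √(3) = 1.7321
  s(Y) = √(8) = 2.8284

Step 3 — r_{ij} = s_{ij} / (s_i · s_j):
  r[X,X] = 1 (diagonal).
  r[X,Y] = -4.75 / (1.7321 · 2.8284) = -4.75 / 4.899 = -0.9696
  r[Y,Y] = 1 (diagonal).

R is symmetric with unit diagonal. Assembling:

R = [[1, -0.9696],
 [-0.9696, 1]]


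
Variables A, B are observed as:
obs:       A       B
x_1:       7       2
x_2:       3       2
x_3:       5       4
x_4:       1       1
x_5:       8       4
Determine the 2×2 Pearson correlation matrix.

Step 1 — column means:
  mean(A) = (7 + 3 + 5 + 1 + 8) / 5 = 24/5 = 4.8
  mean(B) = (2 + 2 + 4 + 1 + 4) / 5 = 13/5 = 2.6

Step 2 — sample variances and covariances s[i,j] = (1/(n-1)) · Σ_k (x_{k,i} - mean_i) · (x_{k,j} - mean_j), with n-1 = 4:
  s[A,A] = ((2.2)·(2.2) + (-1.8)·(-1.8) + (0.2)·(0.2) + (-3.8)·(-3.8) + (3.2)·(3.2)) / 4 = 32.8/4 = 8.2
  s[A,B] = ((2.2)·(-0.6) + (-1.8)·(-0.6) + (0.2)·(1.4) + (-3.8)·(-1.6) + (3.2)·(1.4)) / 4 = 10.6/4 = 2.65
  s[B,B] = ((-0.6)·(-0.6) + (-0.6)·(-0.6) + (1.4)·(1.4) + (-1.6)·(-1.6) + (1.4)·(1.4)) / 4 = 7.2/4 = 1.8
  Sample standard deviations s_i = √(s[i,i]):
  s(A) = √(8.2) = 2.8636
  s(B) = √(1.8) = 1.3416

Step 3 — r_{ij} = s_{ij} / (s_i · s_j):
  r[A,A] = 1 (diagonal).
  r[A,B] = 2.65 / (2.8636 · 1.3416) = 2.65 / 3.8419 = 0.6898
  r[B,B] = 1 (diagonal).

R is symmetric with unit diagonal. Assembling:

R = [[1, 0.6898],
 [0.6898, 1]]


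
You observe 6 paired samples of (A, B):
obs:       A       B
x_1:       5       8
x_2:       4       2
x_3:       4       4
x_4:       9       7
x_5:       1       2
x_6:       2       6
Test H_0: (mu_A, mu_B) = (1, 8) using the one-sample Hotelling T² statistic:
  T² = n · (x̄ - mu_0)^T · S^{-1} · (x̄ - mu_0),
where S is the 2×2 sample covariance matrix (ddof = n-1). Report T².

Step 1 — sample mean vector:
  mean(A) = (5 + 4 + 4 + 9 + 1 + 2) / 6 = 25/6 = 4.1667
  mean(B) = (8 + 2 + 4 + 7 + 2 + 6) / 6 = 29/6 = 4.8333
  x̄ = (4.1667, 4.8333),  deviation x̄ - mu_0 = (4.1667, 4.8333) - (1, 8) = (3.1667, -3.1667).

Step 2 — sample covariance matrix, S[i,j] = (1/(n-1)) · Σ_k (x_{k,i} - mean_i) · (x_{k,j} - mean_j), divisor n-1 = 5:
  S[A,A] = ((0.8333)·(0.8333) + (-0.1667)·(-0.1667) + (-0.1667)·(-0.1667) + (4.8333)·(4.8333) + (-3.1667)·(-3.1667) + (-2.1667)·(-2.1667)) / 5 = 38.8333/5 = 7.7667
  S[A,B] = ((0.8333)·(3.1667) + (-0.1667)·(-2.8333) + (-0.1667)·(-0.8333) + (4.8333)·(2.1667) + (-3.1667)·(-2.8333) + (-2.1667)·(1.1667)) / 5 = 20.1667/5 = 4.0333
  S[B,B] = ((3.1667)·(3.1667) + (-2.8333)·(-2.8333) + (-0.8333)·(-0.8333) + (2.1667)·(2.1667) + (-2.8333)·(-2.8333) + (1.1667)·(1.1667)) / 5 = 32.8333/5 = 6.5667
  S = [[7.7667, 4.0333],
 [4.0333, 6.5667]].

Step 3 — invert S. det(S) = 7.7667·6.5667 - (4.0333)² = 34.7333.
  S^{-1} = (1/det) · [[d, -b], [-b, a]] = [[0.1891, -0.1161],
 [-0.1161, 0.2236]].

Step 4 — quadratic form (x̄ - mu_0)^T · S^{-1} · (x̄ - mu_0):
  S^{-1} · (x̄ - mu_0) = (0.9664, -1.0758),
  (x̄ - mu_0)^T · [...] = (3.1667)·(0.9664) + (-3.1667)·(-1.0758) = 6.4671.

Step 5 — scale by n: T² = 6 · 6.4671 = 38.8023.

T² ≈ 38.8023


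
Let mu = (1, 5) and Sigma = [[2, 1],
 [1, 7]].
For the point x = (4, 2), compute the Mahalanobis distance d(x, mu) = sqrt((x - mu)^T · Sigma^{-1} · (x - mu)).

Step 1 — centre the observation: (x - mu) = (3, -3).

Step 2 — invert Sigma. det(Sigma) = 2·7 - (1)² = 13.
  Sigma^{-1} = (1/det) · [[d, -b], [-b, a]] = [[0.5385, -0.0769],
 [-0.0769, 0.1538]].

Step 3 — form the quadratic (x - mu)^T · Sigma^{-1} · (x - mu):
  Sigma^{-1} · (x - mu) = (1.8462, -0.6923).
  (x - mu)^T · [Sigma^{-1} · (x - mu)] = (3)·(1.8462) + (-3)·(-0.6923) = 7.6154.

Step 4 — take square root: d = √(7.6154) ≈ 2.7596.

d(x, mu) = √(7.6154) ≈ 2.7596


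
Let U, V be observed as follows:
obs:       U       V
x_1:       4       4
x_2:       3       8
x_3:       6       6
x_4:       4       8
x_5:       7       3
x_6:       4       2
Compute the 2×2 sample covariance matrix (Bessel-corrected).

Step 1 — column means:
  mean(U) = (4 + 3 + 6 + 4 + 7 + 4) / 6 = 28/6 = 4.6667
  mean(V) = (4 + 8 + 6 + 8 + 3 + 2) / 6 = 31/6 = 5.1667

Step 2 — sample covariance S[i,j] = (1/(n-1)) · Σ_k (x_{k,i} - mean_i) · (x_{k,j} - mean_j), with n-1 = 5.
  S[U,U] = ((-0.6667)·(-0.6667) + (-1.6667)·(-1.6667) + (1.3333)·(1.3333) + (-0.6667)·(-0.6667) + (2.3333)·(2.3333) + (-0.6667)·(-0.6667)) / 5 = 11.3333/5 = 2.2667
  S[U,V] = ((-0.6667)·(-1.1667) + (-1.6667)·(2.8333) + (1.3333)·(0.8333) + (-0.6667)·(2.8333) + (2.3333)·(-2.1667) + (-0.6667)·(-3.1667)) / 5 = -7.6667/5 = -1.5333
  S[V,V] = ((-1.1667)·(-1.1667) + (2.8333)·(2.8333) + (0.8333)·(0.8333) + (2.8333)·(2.8333) + (-2.1667)·(-2.1667) + (-3.1667)·(-3.1667)) / 5 = 32.8333/5 = 6.5667

S is symmetric (S[j,i] = S[i,j]). Assembling:

S = [[2.2667, -1.5333],
 [-1.5333, 6.5667]]


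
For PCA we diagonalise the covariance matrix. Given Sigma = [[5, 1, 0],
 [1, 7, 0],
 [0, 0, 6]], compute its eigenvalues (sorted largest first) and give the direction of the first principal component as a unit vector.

Step 1 — characteristic polynomial p(λ) = det(λI - Sigma) = λ³ - tr·λ² + c_1·λ - det, where tr = trace, c_1 = sum of the principal 2×2 minors, det = det(Sigma):
  tr = 5 + 7 + 6 = 18,
  c_1 = (5·7 - (1)²) + (5·6 - (0)²) + (7·6 - (0)²) = 34 + 30 + 42 = 106,
  det = 5·(7·6 - (0)²) - (1)·((1)·6 - (0)·(0)) + (0)·((1)·(0) - 7·(0)) = 5·(42) - (1)·(6) + (0)·(0) = 204.
  So p(λ) = λ³ - 18λ² + 106λ - 204.
Step 2 — look for an integer root (rational root theorem: any rational root is an integer divisor of 204). Testing λ = 6:
  p(6) = 216 - 648 + 636 - 204 = 0  ✓
  Dividing out (λ - 6): p(λ) = (λ - 6)(λ² - 12λ + 34).
Step 3 — remaining eigenvalues from the quadratic λ² - 12λ + 34 = 0:
  Δ = 12² - 4·34 = 144 - 136 = 8,  λ = (12 ± √8)/2 = (12 ± 2.8284)/2 ≈ 7.4142 or 4.5858.
  Sorted: λ_1 = 7.4142,  λ_2 = 6,  λ_3 = 4.5858  (check: sum = 18 = tr ✓).

Step 4 — unit eigenvector for λ_1 ≈ 7.4142: v spans the null space of (Sigma - λ_1 I), whose rows are
  r_1 = (-2.4142, 1, 0),  r_2 = (1, -0.4142, 0),  r_3 = (0, 0, -1.4142).
  v is orthogonal to every row, so take v ∝ r_1 × r_3 = ((1)·(-1.4142) - (0)·(0), (0)·(0) - (-2.4142)·(-1.4142), (-2.4142)·(0) - (1)·(0)) ≈ (-1.4142, -3.4142, 0).
  Rescale (multiply by -1 so the first nonzero entry is positive): u = (1.4142, 3.4142, 0).
  ||u|| = √((1.4142)² + (3.4142)² + (0)²) = √(13.6569) ≈ 3.6955,  v_1 = u/||u|| ≈ (0.3827, 0.9239, 0) (||v_1|| = 1).

λ_1 = 7.4142,  λ_2 = 6,  λ_3 = 4.5858;  v_1 ≈ (0.3827, 0.9239, 0)


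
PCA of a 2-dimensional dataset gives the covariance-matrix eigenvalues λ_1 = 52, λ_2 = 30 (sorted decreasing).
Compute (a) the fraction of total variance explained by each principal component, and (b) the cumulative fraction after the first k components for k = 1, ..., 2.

Step 1 — total variance = trace(Sigma) = Σ λ_i = 52 + 30 = 82.

Step 2 — fraction explained by component i = λ_i / Σ λ:
  PC1: 52/82 = 0.6341
  PC2: 30/82 = 0.3659

Step 3 — cumulative fraction after k components = (λ_1 + ... + λ_k) / Σ λ:
  k = 1: 52/82 = 0.6341
  k = 2: (52 + 30)/82 = 82/82 = 1

Summary (fraction, with percent):

explained: PC1 0.6341 (63.41%), PC2 0.3659 (36.59%);  cumulative: 0.6341, 1


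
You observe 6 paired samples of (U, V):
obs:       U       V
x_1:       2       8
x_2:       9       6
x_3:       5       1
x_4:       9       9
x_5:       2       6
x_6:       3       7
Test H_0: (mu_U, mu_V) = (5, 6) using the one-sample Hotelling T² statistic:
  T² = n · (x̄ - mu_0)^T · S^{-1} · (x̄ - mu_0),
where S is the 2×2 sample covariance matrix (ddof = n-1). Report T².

Step 1 — sample mean vector:
  mean(U) = (2 + 9 + 5 + 9 + 2 + 3) / 6 = 30/6 = 5
  mean(V) = (8 + 6 + 1 + 9 + 6 + 7) / 6 = 37/6 = 6.1667
  x̄ = (5, 6.1667),  deviation x̄ - mu_0 = (5, 6.1667) - (5, 6) = (0, 0.1667).

Step 2 — sample covariance matrix, S[i,j] = (1/(n-1)) · Σ_k (x_{k,i} - mean_i) · (x_{k,j} - mean_j), divisor n-1 = 5:
  S[U,U] = ((-3)·(-3) + (4)·(4) + (0)·(0) + (4)·(4) + (-3)·(-3) + (-2)·(-2)) / 5 = 54/5 = 10.8
  S[U,V] = ((-3)·(1.8333) + (4)·(-0.1667) + (0)·(-5.1667) + (4)·(2.8333) + (-3)·(-0.1667) + (-2)·(0.8333)) / 5 = 4/5 = 0.8
  S[V,V] = ((1.8333)·(1.8333) + (-0.1667)·(-0.1667) + (-5.1667)·(-5.1667) + (2.8333)·(2.8333) + (-0.1667)·(-0.1667) + (0.8333)·(0.8333)) / 5 = 38.8333/5 = 7.7667
  S = [[10.8, 0.8],
 [0.8, 7.7667]].

Step 3 — invert S. det(S) = 10.8·7.7667 - (0.8)² = 83.24.
  S^{-1} = (1/det) · [[d, -b], [-b, a]] = [[0.0933, -0.0096],
 [-0.0096, 0.1297]].

Step 4 — quadratic form (x̄ - mu_0)^T · S^{-1} · (x̄ - mu_0):
  S^{-1} · (x̄ - mu_0) = (-0.0016, 0.0216),
  (x̄ - mu_0)^T · [...] = (0)·(-0.0016) + (0.1667)·(0.0216) = 0.0036.

Step 5 — scale by n: T² = 6 · 0.0036 = 0.0216.

T² ≈ 0.0216


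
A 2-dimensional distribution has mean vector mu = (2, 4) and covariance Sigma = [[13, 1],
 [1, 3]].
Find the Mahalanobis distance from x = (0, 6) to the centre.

Step 1 — centre the observation: (x - mu) = (-2, 2).

Step 2 — invert Sigma. det(Sigma) = 13·3 - (1)² = 38.
  Sigma^{-1} = (1/det) · [[d, -b], [-b, a]] = [[0.0789, -0.0263],
 [-0.0263, 0.3421]].

Step 3 — form the quadratic (x - mu)^T · Sigma^{-1} · (x - mu):
  Sigma^{-1} · (x - mu) = (-0.2105, 0.7368).
  (x - mu)^T · [Sigma^{-1} · (x - mu)] = (-2)·(-0.2105) + (2)·(0.7368) = 1.8947.

Step 4 — take square root: d = √(1.8947) ≈ 1.3765.

d(x, mu) = √(1.8947) ≈ 1.3765


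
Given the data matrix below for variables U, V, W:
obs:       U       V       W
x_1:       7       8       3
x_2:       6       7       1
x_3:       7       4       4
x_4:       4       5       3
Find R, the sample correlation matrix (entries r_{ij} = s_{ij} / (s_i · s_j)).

Step 1 — column means:
  mean(U) = (7 + 6 + 7 + 4) / 4 = 24/4 = 6
  mean(V) = (8 + 7 + 4 + 5) / 4 = 24/4 = 6
  mean(W) = (3 + 1 + 4 + 3) / 4 = 11/4 = 2.75

Step 2 — sample variances and covariances s[i,j] = (1/(n-1)) · Σ_k (x_{k,i} - mean_i) · (x_{k,j} - mean_j), with n-1 = 3:
  s[U,U] = ((1)·(1) + (0)·(0) + (1)·(1) + (-2)·(-2)) / 3 = 6/3 = 2
  s[U,V] = ((1)·(2) + (0)·(1) + (1)·(-2) + (-2)·(-1)) / 3 = 2/3 = 0.6667
  s[U,W] = ((1)·(0.25) + (0)·(-1.75) + (1)·(1.25) + (-2)·(0.25)) / 3 = 1/3 = 0.3333
  s[V,V] = ((2)·(2) + (1)·(1) + (-2)·(-2) + (-1)·(-1)) / 3 = 10/3 = 3.3333
  s[V,W] = ((2)·(0.25) + (1)·(-1.75) + (-2)·(1.25) + (-1)·(0.25)) / 3 = -4/3 = -1.3333
  s[W,W] = ((0.25)·(0.25) + (-1.75)·(-1.75) + (1.25)·(1.25) + (0.25)·(0.25)) / 3 = 4.75/3 = 1.5833
  Sample standard deviations s_i = √(s[i,i]):
  s(U) = √(2) = 1.4142
  s(V) = √(3.3333) = 1.8257
  s(W) = √(1.5833) = 1.2583

Step 3 — r_{ij} = s_{ij} / (s_i · s_j):
  r[U,U] = 1 (diagonal).
  r[U,V] = 0.6667 / (1.4142 · 1.8257) = 0.6667 / 2.582 = 0.2582
  r[U,W] = 0.3333 / (1.4142 · 1.2583) = 0.3333 / 1.7795 = 0.1873
  r[V,V] = 1 (diagonal).
  r[V,W] = -1.3333 / (1.8257 · 1.2583) = -1.3333 / 2.2973 = -0.5804
  r[W,W] = 1 (diagonal).

R is symmetric with unit diagonal. Assembling:

R = [[1, 0.2582, 0.1873],
 [0.2582, 1, -0.5804],
 [0.1873, -0.5804, 1]]


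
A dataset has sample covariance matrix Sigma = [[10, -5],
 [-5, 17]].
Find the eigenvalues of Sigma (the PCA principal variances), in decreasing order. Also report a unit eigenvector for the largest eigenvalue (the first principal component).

Step 1 — characteristic polynomial of 2×2 Sigma:
  det(Sigma - λI) = λ² - trace · λ + det = 0.
  trace = 10 + 17 = 27, det = 10·17 - (-5)² = 145.
Step 2 — discriminant:
  Δ = trace² - 4·det = 729 - 580 = 149.
Step 3 — eigenvalues:
  λ = (trace ± √Δ)/2 = (27 ± 12.2066)/2,
  λ_1 = 19.6033,  λ_2 = 7.3967.

Step 4 — unit eigenvector for λ_1: solve (Sigma - λ_1 I)v = 0. First row:
  (10 - 19.6033)·v_x + (-5)·v_y = 0, i.e. (-9.6033)·v_x + (-5)·v_y = 0,
  so v ∝ (b, λ_1 - a) = (-5, 9.6033); multiply by -1 so the first entry is positive: u = (5, -9.6033).
  ||u|| = √((5)² + (-9.6033)²) = √(117.2229) ≈ 10.827,
  v_1 = u/||u|| ≈ (0.4618, -0.887) (||v_1|| = 1).

λ_1 = 19.6033,  λ_2 = 7.3967;  v_1 ≈ (0.4618, -0.887)


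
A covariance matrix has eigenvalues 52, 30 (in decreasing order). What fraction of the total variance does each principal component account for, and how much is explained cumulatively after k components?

Step 1 — total variance = trace(Sigma) = Σ λ_i = 52 + 30 = 82.

Step 2 — fraction explained by component i = λ_i / Σ λ:
  PC1: 52/82 = 0.6341
  PC2: 30/82 = 0.3659

Step 3 — cumulative fraction after k components = (λ_1 + ... + λ_k) / Σ λ:
  k = 1: 52/82 = 0.6341
  k = 2: (52 + 30)/82 = 82/82 = 1

Summary (fraction, with percent):

explained: PC1 0.6341 (63.41%), PC2 0.3659 (36.59%);  cumulative: 0.6341, 1


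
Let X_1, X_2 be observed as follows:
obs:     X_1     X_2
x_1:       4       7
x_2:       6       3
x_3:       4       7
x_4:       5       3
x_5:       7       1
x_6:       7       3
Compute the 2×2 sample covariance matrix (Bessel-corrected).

Step 1 — column means:
  mean(X_1) = (4 + 6 + 4 + 5 + 7 + 7) / 6 = 33/6 = 5.5
  mean(X_2) = (7 + 3 + 7 + 3 + 1 + 3) / 6 = 24/6 = 4

Step 2 — sample covariance S[i,j] = (1/(n-1)) · Σ_k (x_{k,i} - mean_i) · (x_{k,j} - mean_j), with n-1 = 5.
  S[X_1,X_1] = ((-1.5)·(-1.5) + (0.5)·(0.5) + (-1.5)·(-1.5) + (-0.5)·(-0.5) + (1.5)·(1.5) + (1.5)·(1.5)) / 5 = 9.5/5 = 1.9
  S[X_1,X_2] = ((-1.5)·(3) + (0.5)·(-1) + (-1.5)·(3) + (-0.5)·(-1) + (1.5)·(-3) + (1.5)·(-1)) / 5 = -15/5 = -3
  S[X_2,X_2] = ((3)·(3) + (-1)·(-1) + (3)·(3) + (-1)·(-1) + (-3)·(-3) + (-1)·(-1)) / 5 = 30/5 = 6

S is symmetric (S[j,i] = S[i,j]). Assembling:

S = [[1.9, -3],
 [-3, 6]]


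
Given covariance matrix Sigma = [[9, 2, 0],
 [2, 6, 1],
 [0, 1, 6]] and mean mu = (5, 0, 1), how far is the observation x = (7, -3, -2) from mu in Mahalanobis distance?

Step 1 — centre the observation: (x - mu) = (2, -3, -3).

Step 2 — invert Sigma (cofactor / det for 3×3, or solve directly):
  Sigma^{-1} = [[0.1203, -0.0412, 0.0069],
 [-0.0412, 0.1856, -0.0309],
 [0.0069, -0.0309, 0.1718]].

Step 3 — form the quadratic (x - mu)^T · Sigma^{-1} · (x - mu):
  Sigma^{-1} · (x - mu) = (0.3436, -0.5464, -0.4089).
  (x - mu)^T · [Sigma^{-1} · (x - mu)] = (2)·(0.3436) + (-3)·(-0.5464) + (-3)·(-0.4089) = 3.5533.

Step 4 — take square root: d = √(3.5533) ≈ 1.885.

d(x, mu) = √(3.5533) ≈ 1.885


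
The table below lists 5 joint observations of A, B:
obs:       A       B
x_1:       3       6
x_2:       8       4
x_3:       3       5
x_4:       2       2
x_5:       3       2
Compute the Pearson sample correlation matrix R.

Step 1 — column means:
  mean(A) = (3 + 8 + 3 + 2 + 3) / 5 = 19/5 = 3.8
  mean(B) = (6 + 4 + 5 + 2 + 2) / 5 = 19/5 = 3.8

Step 2 — sample variances and covariances s[i,j] = (1/(n-1)) · Σ_k (x_{k,i} - mean_i) · (x_{k,j} - mean_j), with n-1 = 4:
  s[A,A] = ((-0.8)·(-0.8) + (4.2)·(4.2) + (-0.8)·(-0.8) + (-1.8)·(-1.8) + (-0.8)·(-0.8)) / 4 = 22.8/4 = 5.7
  s[A,B] = ((-0.8)·(2.2) + (4.2)·(0.2) + (-0.8)·(1.2) + (-1.8)·(-1.8) + (-0.8)·(-1.8)) / 4 = 2.8/4 = 0.7
  s[B,B] = ((2.2)·(2.2) + (0.2)·(0.2) + (1.2)·(1.2) + (-1.8)·(-1.8) + (-1.8)·(-1.8)) / 4 = 12.8/4 = 3.2
  Sample standard deviations s_i = √(s[i,i]):
  s(A) = √(5.7) = 2.3875
  s(B) = √(3.2) = 1.7889

Step 3 — r_{ij} = s_{ij} / (s_i · s_j):
  r[A,A] = 1 (diagonal).
  r[A,B] = 0.7 / (2.3875 · 1.7889) = 0.7 / 4.2708 = 0.1639
  r[B,B] = 1 (diagonal).

R is symmetric with unit diagonal. Assembling:

R = [[1, 0.1639],
 [0.1639, 1]]
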